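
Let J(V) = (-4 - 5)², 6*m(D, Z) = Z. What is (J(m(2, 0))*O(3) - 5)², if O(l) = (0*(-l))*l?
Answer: 25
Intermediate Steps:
m(D, Z) = Z/6
O(l) = 0 (O(l) = 0*l = 0)
J(V) = 81 (J(V) = (-9)² = 81)
(J(m(2, 0))*O(3) - 5)² = (81*0 - 5)² = (0 - 5)² = (-5)² = 25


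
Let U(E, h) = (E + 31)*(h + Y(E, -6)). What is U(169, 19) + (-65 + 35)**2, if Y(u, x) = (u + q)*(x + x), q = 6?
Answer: -415300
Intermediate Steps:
Y(u, x) = 2*x*(6 + u) (Y(u, x) = (u + 6)*(x + x) = (6 + u)*(2*x) = 2*x*(6 + u))
U(E, h) = (31 + E)*(-72 + h - 12*E) (U(E, h) = (E + 31)*(h + 2*(-6)*(6 + E)) = (31 + E)*(h + (-72 - 12*E)) = (31 + E)*(-72 + h - 12*E))
U(169, 19) + (-65 + 35)**2 = (-2232 - 444*169 - 12*169**2 + 31*19 + 169*19) + (-65 + 35)**2 = (-2232 - 75036 - 12*28561 + 589 + 3211) + (-30)**2 = (-2232 - 75036 - 342732 + 589 + 3211) + 900 = -416200 + 900 = -415300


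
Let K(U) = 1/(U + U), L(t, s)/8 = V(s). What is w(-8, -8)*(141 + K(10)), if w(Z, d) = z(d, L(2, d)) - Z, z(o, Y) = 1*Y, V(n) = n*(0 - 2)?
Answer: 95914/5 ≈ 19183.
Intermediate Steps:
V(n) = -2*n (V(n) = n*(-2) = -2*n)
L(t, s) = -16*s (L(t, s) = 8*(-2*s) = -16*s)
z(o, Y) = Y
K(U) = 1/(2*U)
w(Z, d) = -Z - 16*d (w(Z, d) = -16*d - Z = -Z - 16*d)
w(-8, -8)*(141 + K(10)) = (-1*(-8) - 16*(-8))*(141 + (1/2)/10) = (8 + 128)*(141 + (1/2)*(1/10)) = 136*(141 + 1/20) = 136*(2821/20) = 95914/5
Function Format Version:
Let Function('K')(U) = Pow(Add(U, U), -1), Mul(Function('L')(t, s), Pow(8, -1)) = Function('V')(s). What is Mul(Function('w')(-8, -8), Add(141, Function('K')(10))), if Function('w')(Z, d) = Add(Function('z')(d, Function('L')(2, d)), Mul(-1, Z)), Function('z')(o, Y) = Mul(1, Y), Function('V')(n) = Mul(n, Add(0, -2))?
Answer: Rational(95914, 5) ≈ 19183.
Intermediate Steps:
Function('V')(n) = Mul(-2, n) (Function('V')(n) = Mul(n, -2) = Mul(-2, n))
Function('L')(t, s) = Mul(-16, s) (Function('L')(t, s) = Mul(8, Mul(-2, s)) = Mul(-16, s))
Function('z')(o, Y) = Y
Function('K')(U) = Mul(Rational(1, 2), Pow(U, -1)) (Function('K')(U) = Pow(Mul(2, U), -1) = Mul(Rational(1, 2), Pow(U, -1)))
Function('w')(Z, d) = Add(Mul(-1, Z), Mul(-16, d)) (Function('w')(Z, d) = Add(Mul(-16, d), Mul(-1, Z)) = Add(Mul(-1, Z), Mul(-16, d)))
Mul(Function('w')(-8, -8), Add(141, Function('K')(10))) = Mul(Add(Mul(-1, -8), Mul(-16, -8)), Add(141, Mul(Rational(1, 2), Pow(10, -1)))) = Mul(Add(8, 128), Add(141, Mul(Rational(1, 2), Rational(1, 10)))) = Mul(136, Add(141, Rational(1, 20))) = Mul(136, Rational(2821, 20)) = Rational(95914, 5)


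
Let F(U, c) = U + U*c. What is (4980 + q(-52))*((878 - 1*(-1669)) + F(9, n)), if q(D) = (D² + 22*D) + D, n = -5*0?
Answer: 16583328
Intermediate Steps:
n = 0
q(D) = D² + 23*D
(4980 + q(-52))*((878 - 1*(-1669)) + F(9, n)) = (4980 - 52*(23 - 52))*((878 - 1*(-1669)) + 9*(1 + 0)) = (4980 - 52*(-29))*((878 + 1669) + 9*1) = (4980 + 1508)*(2547 + 9) = 6488*2556 = 16583328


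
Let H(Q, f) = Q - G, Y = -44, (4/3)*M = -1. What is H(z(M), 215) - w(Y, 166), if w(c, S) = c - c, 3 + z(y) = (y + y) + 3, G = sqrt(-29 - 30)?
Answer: -3/2 - I*sqrt(59) ≈ -1.5 - 7.6811*I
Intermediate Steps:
M = -3/4 (M = (3/4)*(-1) = -3/4 ≈ -0.75000)
G = I*sqrt(59) (G = sqrt(-59) = I*sqrt(59) ≈ 7.6811*I)
z(y) = 2*y (z(y) = -3 + ((y + y) + 3) = -3 + (2*y + 3) = -3 + (3 + 2*y) = 2*y)
H(Q, f) = Q - I*sqrt(59)
w(c, S) = 0
H(z(M), 215) - w(Y, 166) = (2*(-3/4) - I*sqrt(59)) - 1*0 = (-3/2 - I*sqrt(59)) + 0 = -3/2 - I*sqrt(59)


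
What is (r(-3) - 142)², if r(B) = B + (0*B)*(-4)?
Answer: 21025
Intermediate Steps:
r(B) = B (r(B) = B + 0*(-4) = B + 0 = B)
(r(-3) - 142)² = (-3 - 142)² = (-145)² = 21025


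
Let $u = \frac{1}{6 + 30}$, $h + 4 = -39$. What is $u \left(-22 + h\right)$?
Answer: $- \frac{65}{36} \approx -1.8056$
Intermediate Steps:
$h = -43$ ($h = -4 - 39 = -43$)
$u = \frac{1}{36} \approx 0.027778$
$u \left(-22 + h\right) = \frac{-22 - 43}{36} = \frac{1}{36} \left(-65\right) = - \frac{65}{36}$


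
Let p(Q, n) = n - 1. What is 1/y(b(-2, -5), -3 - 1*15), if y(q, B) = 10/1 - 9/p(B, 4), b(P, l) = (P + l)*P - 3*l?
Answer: ⅐ ≈ 0.14286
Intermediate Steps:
p(Q, n) = -1 + n
b(P, l) = -3*l + P*(P + l) (b(P, l) = P*(P + l) - 3*l = -3*l + P*(P + l))
y(q, B) = 7 (y(q, B) = 10/1 - 9/(-1 + 4) = 10*1 - 9/3 = 10 - 9*⅓ = 10 - 3 = 7)
1/y(b(-2, -5), -3 - 1*15) = 1/7 = ⅐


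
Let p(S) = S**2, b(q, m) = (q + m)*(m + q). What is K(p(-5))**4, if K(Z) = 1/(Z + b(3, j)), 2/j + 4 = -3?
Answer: 5764801/6327217036816 ≈ 9.1111e-7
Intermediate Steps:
j = -2/7 (j = 2/(-4 - 3) = 2/(-7) = 2*(-1/7) = -2/7 ≈ -0.28571)
b(q, m) = (m + q)**2 (b(q, m) = (m + q)*(m + q) = (m + q)**2)
K(Z) = 1/(361/49 + Z) (K(Z) = 1/(Z + (-2/7 + 3)**2) = 1/(Z + (19/7)**2) = 1/(Z + 361/49) = 1/(361/49 + Z))
K(p(-5))**4 = (49/(361 + 49*(-5)**2))**4 = (49/(361 + 49*25))**4 = (49/(361 + 1225))**4 = (49/1586)**4 = 5764801/6327217036816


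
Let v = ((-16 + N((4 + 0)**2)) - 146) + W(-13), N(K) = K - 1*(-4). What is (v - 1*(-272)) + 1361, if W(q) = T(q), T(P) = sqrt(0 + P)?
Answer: 1491 + I*sqrt(13) ≈ 1491.0 + 3.6056*I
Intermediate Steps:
N(K) = 4 + K (N(K) = K + 4 = 4 + K)
T(P) = sqrt(P)
W(q) = sqrt(q)
v = -142 + I*sqrt(13) (v = ((-16 + (4 + (4 + 0)**2)) - 146) + sqrt(-13) = ((-16 + (4 + 4**2)) - 146) + I*sqrt(13) = ((-16 + (4 + 16)) - 146) + I*sqrt(13) = ((-16 + 20) - 146) + I*sqrt(13) = (4 - 146) + I*sqrt(13) = -142 + I*sqrt(13) ≈ -142.0 + 3.6056*I)
(v - 1*(-272)) + 1361 = ((-142 + I*sqrt(13)) - 1*(-272)) + 1361 = ((-142 + I*sqrt(13)) + 272) + 1361 = (130 + I*sqrt(13)) + 1361 = 1491 + I*sqrt(13)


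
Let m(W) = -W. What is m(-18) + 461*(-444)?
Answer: -204666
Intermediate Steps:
m(-18) + 461*(-444) = -1*(-18) + 461*(-444) = 18 - 204684 = -204666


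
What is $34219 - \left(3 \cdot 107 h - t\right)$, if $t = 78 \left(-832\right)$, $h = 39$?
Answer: $-43196$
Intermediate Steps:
$t = -64896$
$34219 - \left(3 \cdot 107 h - t\right) = 34219 - \left(3 \cdot 107 \cdot 39 - -64896\right) = 34219 - \left(321 \cdot 39 + 64896\right) = 34219 - \left(12519 + 64896\right) = 34219 - 77415 = -43196$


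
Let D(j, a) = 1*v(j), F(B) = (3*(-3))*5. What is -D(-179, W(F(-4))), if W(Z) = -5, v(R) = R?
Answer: 179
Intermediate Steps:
F(B) = -45 (F(B) = -9*5 = -45)
D(j, a) = j (D(j, a) = 1*j = j)
-D(-179, W(F(-4))) = -1*(-179) = 179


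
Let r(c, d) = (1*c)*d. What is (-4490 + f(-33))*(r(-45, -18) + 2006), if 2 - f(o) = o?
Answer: -12545280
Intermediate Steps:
r(c, d) = c*d
f(o) = 2 - o
(-4490 + f(-33))*(r(-45, -18) + 2006) = (-4490 + (2 - 1*(-33)))*(-45*(-18) + 2006) = (-4490 + (2 + 33))*(810 + 2006) = (-4490 + 35)*2816 = -4455*2816 = -12545280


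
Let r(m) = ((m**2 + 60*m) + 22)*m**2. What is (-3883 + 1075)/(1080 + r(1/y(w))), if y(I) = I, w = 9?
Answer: -18423288/7088203 ≈ -2.5991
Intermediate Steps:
r(m) = m**2*(22 + m**2 + 60*m) (r(m) = (22 + m**2 + 60*m)*m**2 = m**2*(22 + m**2 + 60*m))
(-3883 + 1075)/(1080 + r(1/y(w))) = (-3883 + 1075)/(1080 + (1/9)**2*(22 + (1/9)**2 + 60/9)) = -2808/(1080 + (1/9)**2*(22 + (1/9)**2 + 60*(1/9))) = -2808/(1080 + (22 + 1/81 + 20/3)/81) = -2808/(1080 + (1/81)*(2323/81)) = -2808/(1080 + 2323/6561) = -2808/7088203/6561 = -2808*6561/7088203 = -18423288/7088203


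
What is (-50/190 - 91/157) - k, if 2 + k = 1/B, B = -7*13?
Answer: 317115/271453 ≈ 1.1682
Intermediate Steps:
B = -91
k = -183/91 (k = -2 + 1/(-91) = -2 - 1/91 = -183/91 ≈ -2.0110)
(-50/190 - 91/157) - k = (-50/190 - 91/157) - 1*(-183/91) = (-50*1/190 - 91*1/157) + 183/91 = (-5/19 - 91/157) + 183/91 = -2514/2983 + 183/91 = 317115/271453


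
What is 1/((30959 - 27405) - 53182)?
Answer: -1/49628 ≈ -2.0150e-5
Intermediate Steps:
1/((30959 - 27405) - 53182) = 1/(3554 - 53182) = 1/(-49628) = -1/49628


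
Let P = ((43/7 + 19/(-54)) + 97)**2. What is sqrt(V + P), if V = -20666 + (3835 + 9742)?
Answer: sqrt(496806349)/378 ≈ 58.966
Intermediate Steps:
P = 1509711025/142884 (P = ((43*(1/7) + 19*(-1/54)) + 97)**2 = ((43/7 - 19/54) + 97)**2 = (2189/378 + 97)**2 = (38855/378)**2 = 1509711025/142884 ≈ 10566.)
V = -7089 (V = -20666 + 13577 = -7089)
sqrt(V + P) = sqrt(-7089 + 1509711025/142884) = sqrt(496806349/142884) = sqrt(496806349)/378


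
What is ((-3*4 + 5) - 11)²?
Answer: 324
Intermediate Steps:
((-3*4 + 5) - 11)² = ((-12 + 5) - 11)² = (-7 - 11)² = (-18)² = 324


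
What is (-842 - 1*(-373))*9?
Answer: -4221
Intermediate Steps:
(-842 - 1*(-373))*9 = (-842 + 373)*9 = -469*9 = -4221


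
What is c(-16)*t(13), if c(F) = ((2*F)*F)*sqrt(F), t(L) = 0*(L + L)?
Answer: 0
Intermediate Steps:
t(L) = 0 (t(L) = 0*(2*L) = 0)
c(F) = 2*F**(5/2) (c(F) = (2*F**2)*sqrt(F) = 2*F**(5/2))
c(-16)*t(13) = (2*(-16)**(5/2))*0 = (2*(1024*I))*0 = (2048*I)*0 = 0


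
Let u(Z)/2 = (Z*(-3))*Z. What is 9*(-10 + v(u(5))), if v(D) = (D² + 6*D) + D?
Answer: 192960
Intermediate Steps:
u(Z) = -6*Z² (u(Z) = 2*((Z*(-3))*Z) = 2*((-3*Z)*Z) = 2*(-3*Z²) = -6*Z²)
v(D) = D² + 7*D
9*(-10 + v(u(5))) = 9*(-10 + (-6*5²)*(7 - 6*5²)) = 9*(-10 + (-6*25)*(7 - 6*25)) = 9*(-10 - 150*(7 - 150)) = 9*(-10 - 150*(-143)) = 9*(-10 + 21450) = 9*21440 = 192960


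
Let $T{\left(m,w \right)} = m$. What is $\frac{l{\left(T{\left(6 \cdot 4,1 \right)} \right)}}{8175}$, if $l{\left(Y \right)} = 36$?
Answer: $\frac{12}{2725} \approx 0.0044037$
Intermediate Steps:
$\frac{l{\left(T{\left(6 \cdot 4,1 \right)} \right)}}{8175} = \frac{36}{8175} = 36 \cdot \frac{1}{8175} = \frac{12}{2725}$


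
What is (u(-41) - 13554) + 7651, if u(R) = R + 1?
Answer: -5943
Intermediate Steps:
u(R) = 1 + R
(u(-41) - 13554) + 7651 = ((1 - 41) - 13554) + 7651 = (-40 - 13554) + 7651 = -13594 + 7651 = -5943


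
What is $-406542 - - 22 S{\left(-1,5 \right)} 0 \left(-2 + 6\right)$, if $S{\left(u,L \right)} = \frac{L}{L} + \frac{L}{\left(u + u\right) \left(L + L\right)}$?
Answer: $-406542$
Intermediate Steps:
$S{\left(u,L \right)} = 1 + \frac{1}{4 u}$ ($S{\left(u,L \right)} = 1 + \frac{L}{2 u 2 L} = 1 + \frac{L}{4 L u} = 1 + L \frac{1}{4 L u} = 1 + \frac{1}{4 u}$)
$-406542 - - 22 S{\left(-1,5 \right)} 0 \left(-2 + 6\right) = -406542 - - 22 \frac{\frac{1}{4} - 1}{-1} \cdot 0 \left(-2 + 6\right) = -406542 - - 22 \left(\left(-1\right) \left(- \frac{3}{4}\right)\right) 0 \cdot 4 = -406542 - \left(-22\right) \frac{3}{4} \cdot 0 = -406542 - \left(- \frac{33}{2}\right) 0 = -406542 - 0 = -406542 + 0 = -406542$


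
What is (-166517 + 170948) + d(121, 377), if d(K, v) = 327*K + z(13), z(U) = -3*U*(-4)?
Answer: 44154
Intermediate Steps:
z(U) = 12*U
d(K, v) = 156 + 327*K (d(K, v) = 327*K + 12*13 = 327*K + 156 = 156 + 327*K)
(-166517 + 170948) + d(121, 377) = (-166517 + 170948) + (156 + 327*121) = 4431 + (156 + 39567) = 4431 + 39723 = 44154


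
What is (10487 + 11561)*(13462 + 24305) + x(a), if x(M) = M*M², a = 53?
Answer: 832835693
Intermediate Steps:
x(M) = M³
(10487 + 11561)*(13462 + 24305) + x(a) = (10487 + 11561)*(13462 + 24305) + 53³ = 22048*37767 + 148877 = 832686816 + 148877 = 832835693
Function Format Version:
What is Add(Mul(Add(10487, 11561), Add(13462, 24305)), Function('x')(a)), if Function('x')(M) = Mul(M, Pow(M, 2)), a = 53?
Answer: 832835693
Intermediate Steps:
Function('x')(M) = Pow(M, 3)
Add(Mul(Add(10487, 11561), Add(13462, 24305)), Function('x')(a)) = Add(Mul(Add(10487, 11561), Add(13462, 24305)), Pow(53, 3)) = Add(Mul(22048, 37767), 148877) = Add(832686816, 148877) = 832835693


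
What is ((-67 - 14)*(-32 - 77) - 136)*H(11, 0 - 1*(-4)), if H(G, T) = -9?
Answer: -78237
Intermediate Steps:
((-67 - 14)*(-32 - 77) - 136)*H(11, 0 - 1*(-4)) = ((-67 - 14)*(-32 - 77) - 136)*(-9) = (-81*(-109) - 136)*(-9) = (8829 - 136)*(-9) = 8693*(-9) = -78237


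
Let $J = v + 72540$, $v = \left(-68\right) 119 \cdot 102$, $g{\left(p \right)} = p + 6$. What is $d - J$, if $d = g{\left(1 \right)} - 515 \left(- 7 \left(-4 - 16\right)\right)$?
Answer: $680751$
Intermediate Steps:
$g{\left(p \right)} = 6 + p$
$v = -825384$ ($v = \left(-8092\right) 102 = -825384$)
$J = -752844$ ($J = -825384 + 72540 = -752844$)
$d = -72093$ ($d = \left(6 + 1\right) - 515 \left(- 7 \left(-4 - 16\right)\right) = 7 - 515 \left(\left(-7\right) \left(-20\right)\right) = 7 - 72100 = -72093$)
$d - J = -72093 - -752844 = -72093 + 752844 = 680751$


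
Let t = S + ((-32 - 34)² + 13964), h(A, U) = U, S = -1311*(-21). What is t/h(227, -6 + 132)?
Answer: 45851/126 ≈ 363.90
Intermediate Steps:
S = 27531
t = 45851 (t = 27531 + ((-32 - 34)² + 13964) = 27531 + ((-66)² + 13964) = 27531 + (4356 + 13964) = 27531 + 18320 = 45851)
t/h(227, -6 + 132) = 45851/(-6 + 132) = 45851/126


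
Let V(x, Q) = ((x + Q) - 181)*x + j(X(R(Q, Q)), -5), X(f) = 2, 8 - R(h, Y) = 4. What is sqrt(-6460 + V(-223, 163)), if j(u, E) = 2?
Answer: 7*sqrt(965) ≈ 217.45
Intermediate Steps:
R(h, Y) = 4 (R(h, Y) = 8 - 1*4 = 8 - 4 = 4)
V(x, Q) = 2 + x*(-181 + Q + x) (V(x, Q) = ((x + Q) - 181)*x + 2 = ((Q + x) - 181)*x + 2 = (-181 + Q + x)*x + 2 = x*(-181 + Q + x) + 2 = 2 + x*(-181 + Q + x))
sqrt(-6460 + V(-223, 163)) = sqrt(-6460 + (2 + (-223)**2 - 181*(-223) + 163*(-223))) = sqrt(-6460 + (2 + 49729 + 40363 - 36349)) = sqrt(-6460 + 53745) = sqrt(47285) = 7*sqrt(965)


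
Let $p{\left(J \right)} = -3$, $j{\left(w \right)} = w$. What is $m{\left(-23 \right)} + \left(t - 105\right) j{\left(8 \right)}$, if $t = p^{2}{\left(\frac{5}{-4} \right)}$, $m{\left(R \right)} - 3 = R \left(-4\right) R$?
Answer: $-2881$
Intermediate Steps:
$m{\left(R \right)} = 3 - 4 R^{2}$ ($m{\left(R \right)} = 3 + R \left(-4\right) R = 3 + - 4 R R = 3 - 4 R^{2}$)
$t = 9$ ($t = \left(-3\right)^{2} = 9$)
$m{\left(-23 \right)} + \left(t - 105\right) j{\left(8 \right)} = \left(3 - 4 \left(-23\right)^{2}\right) + \left(9 - 105\right) 8 = \left(3 - 2116\right) - 768 = -2113 - 768 = -2881$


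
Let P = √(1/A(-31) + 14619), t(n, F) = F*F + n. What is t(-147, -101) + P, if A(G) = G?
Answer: 10054 + 2*√3512207/31 ≈ 10175.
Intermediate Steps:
t(n, F) = n + F² (t(n, F) = F² + n = n + F²)
P = 2*√3512207/31 (P = √(1/(-31) + 14619) = √(-1/31 + 14619) = √(453188/31) = 2*√3512207/31 ≈ 120.91)
t(-147, -101) + P = (-147 + (-101)²) + 2*√3512207/31 = (-147 + 10201) + 2*√3512207/31 = 10054 + 2*√3512207/31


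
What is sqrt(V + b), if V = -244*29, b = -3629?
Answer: I*sqrt(10705) ≈ 103.46*I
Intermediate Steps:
V = -7076
sqrt(V + b) = sqrt(-7076 - 3629) = sqrt(-10705) = I*sqrt(10705)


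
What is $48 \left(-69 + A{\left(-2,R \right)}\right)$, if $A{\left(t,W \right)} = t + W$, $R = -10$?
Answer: $-3888$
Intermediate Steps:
$A{\left(t,W \right)} = W + t$
$48 \left(-69 + A{\left(-2,R \right)}\right) = 48 \left(-69 - 12\right) = 48 \left(-81\right) = -3888$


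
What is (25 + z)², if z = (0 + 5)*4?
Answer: 2025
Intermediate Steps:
z = 20 (z = 5*4 = 20)
(25 + z)² = (25 + 20)² = 45² = 2025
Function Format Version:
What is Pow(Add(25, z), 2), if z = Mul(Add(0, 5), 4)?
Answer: 2025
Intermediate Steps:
z = 20 (z = Mul(5, 4) = 20)
Pow(Add(25, z), 2) = Pow(Add(25, 20), 2) = Pow(45, 2) = 2025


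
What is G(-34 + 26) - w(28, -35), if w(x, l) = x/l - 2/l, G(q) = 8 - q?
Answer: 586/35 ≈ 16.743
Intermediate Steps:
w(x, l) = -2/l + x/l
G(-34 + 26) - w(28, -35) = (8 - (-34 + 26)) - (-2 + 28)/(-35) = (8 - 1*(-8)) - (-1)*26/35 = (8 + 8) - 1*(-26/35) = 16 + 26/35 = 586/35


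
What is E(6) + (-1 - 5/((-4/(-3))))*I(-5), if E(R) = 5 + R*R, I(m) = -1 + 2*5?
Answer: -7/4 ≈ -1.7500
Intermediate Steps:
I(m) = 9 (I(m) = -1 + 10 = 9)
E(R) = 5 + R²
E(6) + (-1 - 5/((-4/(-3))))*I(-5) = (5 + 6²) + (-1 - 5/((-4/(-3))))*9 = (5 + 36) + (-1 - 5/((-4*(-⅓))))*9 = 41 + (-1 - 5/4/3)*9 = 41 + (-1 - 5*3/4)*9 = 41 + (-1 - 1*15/4)*9 = 41 + (-1 - 15/4)*9 = 41 - 19/4*9 = 41 - 171/4 = -7/4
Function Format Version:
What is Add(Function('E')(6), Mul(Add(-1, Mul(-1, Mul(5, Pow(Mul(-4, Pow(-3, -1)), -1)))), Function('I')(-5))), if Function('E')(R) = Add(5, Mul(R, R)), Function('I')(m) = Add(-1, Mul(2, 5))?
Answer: Rational(-7, 4) ≈ -1.7500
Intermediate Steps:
Function('I')(m) = 9 (Function('I')(m) = Add(-1, 10) = 9)
Function('E')(R) = Add(5, Pow(R, 2))
Add(Function('E')(6), Mul(Add(-1, Mul(-1, Mul(5, Pow(Mul(-4, Pow(-3, -1)), -1)))), Function('I')(-5))) = Add(Add(5, Pow(6, 2)), Mul(Add(-1, Mul(-1, Mul(5, Pow(Mul(-4, Pow(-3, -1)), -1)))), 9)) = Add(Add(5, 36), Mul(Add(-1, Mul(-1, Mul(5, Pow(Mul(-4, Rational(-1, 3)), -1)))), 9)) = Add(41, Mul(Add(-1, Mul(-1, Mul(5, Pow(Rational(4, 3), -1)))), 9)) = Add(41, Mul(Add(-1, Mul(-1, Mul(5, Rational(3, 4)))), 9)) = Add(41, Mul(Add(-1, Mul(-1, Rational(15, 4))), 9)) = Add(41, Mul(Add(-1, Rational(-15, 4)), 9)) = Add(41, Mul(Rational(-19, 4), 9)) = Add(41, Rational(-171, 4)) = Rational(-7, 4)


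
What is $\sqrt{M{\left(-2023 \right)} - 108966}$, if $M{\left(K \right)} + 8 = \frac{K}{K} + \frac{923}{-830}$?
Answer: $\frac{i \sqrt{75072265790}}{830} \approx 330.11 i$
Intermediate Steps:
$M{\left(K \right)} = - \frac{6733}{830}$ ($M{\left(K \right)} = -8 + \left(\frac{K}{K} + \frac{923}{-830}\right) = -8 + \left(1 + 923 \left(- \frac{1}{830}\right)\right) = -8 + \left(1 - \frac{923}{830}\right) = -8 - \frac{93}{830} = - \frac{6733}{830}$)
$\sqrt{M{\left(-2023 \right)} - 108966} = \sqrt{- \frac{6733}{830} - 108966} = \sqrt{- \frac{90448513}{830}} = \frac{i \sqrt{75072265790}}{830}$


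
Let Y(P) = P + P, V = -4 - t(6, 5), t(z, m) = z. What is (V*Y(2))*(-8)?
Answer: 320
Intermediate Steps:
V = -10 (V = -4 - 1*6 = -4 - 6 = -10)
Y(P) = 2*P
(V*Y(2))*(-8) = -20*2*(-8) = -10*4*(-8) = -40*(-8) = 320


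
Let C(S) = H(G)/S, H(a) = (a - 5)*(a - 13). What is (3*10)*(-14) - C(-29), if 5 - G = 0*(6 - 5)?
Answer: -420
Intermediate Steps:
G = 5 (G = 5 - 0*(6 - 5) = 5 - 0 = 5 - 1*0 = 5 + 0 = 5)
H(a) = (-13 + a)*(-5 + a) (H(a) = (-5 + a)*(-13 + a) = (-13 + a)*(-5 + a))
C(S) = 0 (C(S) = (65 + 5² - 18*5)/S = (65 + 25 - 90)/S = 0/S = 0)
(3*10)*(-14) - C(-29) = (3*10)*(-14) - 1*0 = 30*(-14) + 0 = -420 + 0 = -420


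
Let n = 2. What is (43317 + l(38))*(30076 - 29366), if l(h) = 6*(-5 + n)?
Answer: 30742290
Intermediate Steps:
l(h) = -18 (l(h) = 6*(-5 + 2) = 6*(-3) = -18)
(43317 + l(38))*(30076 - 29366) = (43317 - 18)*(30076 - 29366) = 43299*710 = 30742290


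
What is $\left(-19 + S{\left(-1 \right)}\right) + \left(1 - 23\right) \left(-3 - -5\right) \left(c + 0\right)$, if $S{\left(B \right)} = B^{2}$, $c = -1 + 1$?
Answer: $-18$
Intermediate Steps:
$c = 0$
$\left(-19 + S{\left(-1 \right)}\right) + \left(1 - 23\right) \left(-3 - -5\right) \left(c + 0\right) = \left(-19 + \left(-1\right)^{2}\right) + \left(1 - 23\right) \left(-3 - -5\right) \left(0 + 0\right) = \left(-19 + 1\right) - 22 \left(-3 + 5\right) 0 = -18 - 22 \cdot 2 \cdot 0 = -18 - 0 = -18 + 0 = -18$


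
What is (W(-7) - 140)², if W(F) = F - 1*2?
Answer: 22201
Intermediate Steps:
W(F) = -2 + F (W(F) = F - 2 = -2 + F)
(W(-7) - 140)² = ((-2 - 7) - 140)² = (-9 - 140)² = (-149)² = 22201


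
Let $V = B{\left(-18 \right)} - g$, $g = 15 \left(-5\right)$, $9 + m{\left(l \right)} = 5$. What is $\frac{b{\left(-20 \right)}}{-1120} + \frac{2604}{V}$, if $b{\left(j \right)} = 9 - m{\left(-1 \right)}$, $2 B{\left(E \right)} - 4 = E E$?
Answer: $\frac{2913373}{267680} \approx 10.884$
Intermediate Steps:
$B{\left(E \right)} = 2 + \frac{E^{2}}{2}$ ($B{\left(E \right)} = 2 + \frac{E E}{2} = 2 + \frac{E^{2}}{2}$)
$m{\left(l \right)} = -4$ ($m{\left(l \right)} = -9 + 5 = -4$)
$g = -75$
$V = 239$ ($V = \left(2 + \frac{\left(-18\right)^{2}}{2}\right) - -75 = \left(2 + \frac{1}{2} \cdot 324\right) + 75 = \left(2 + 162\right) + 75 = 164 + 75 = 239$)
$b{\left(j \right)} = 13$ ($b{\left(j \right)} = 9 - -4 = 9 + 4 = 13$)
$\frac{b{\left(-20 \right)}}{-1120} + \frac{2604}{V} = \frac{13}{-1120} + \frac{2604}{239} = 13 \left(- \frac{1}{1120}\right) + 2604 \cdot \frac{1}{239} = - \frac{13}{1120} + \frac{2604}{239} = \frac{2913373}{267680}$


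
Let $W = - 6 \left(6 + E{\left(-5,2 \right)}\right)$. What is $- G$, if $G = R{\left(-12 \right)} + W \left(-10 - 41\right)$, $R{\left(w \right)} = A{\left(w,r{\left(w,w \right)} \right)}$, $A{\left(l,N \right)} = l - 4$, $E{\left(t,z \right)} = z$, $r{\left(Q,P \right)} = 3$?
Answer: $-2432$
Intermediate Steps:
$A{\left(l,N \right)} = -4 + l$
$R{\left(w \right)} = -4 + w$
$W = -48$ ($W = - 6 \left(6 + 2\right) = \left(-6\right) 8 = -48$)
$G = 2432$ ($G = \left(-4 - 12\right) - 48 \left(-10 - 41\right) = -16 - -2448 = -16 + 2448 = 2432$)
$- G = \left(-1\right) 2432 = -2432$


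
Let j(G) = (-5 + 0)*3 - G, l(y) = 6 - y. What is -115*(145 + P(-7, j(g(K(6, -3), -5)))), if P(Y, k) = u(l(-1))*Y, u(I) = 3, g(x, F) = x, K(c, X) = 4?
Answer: -14260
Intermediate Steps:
j(G) = -15 - G (j(G) = -5*3 - G = -15 - G)
P(Y, k) = 3*Y
-115*(145 + P(-7, j(g(K(6, -3), -5)))) = -115*(145 + 3*(-7)) = -115*(145 - 21) = -115*124 = -14260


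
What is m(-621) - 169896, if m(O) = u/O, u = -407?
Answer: -105505009/621 ≈ -1.6990e+5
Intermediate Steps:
m(O) = -407/O
m(-621) - 169896 = -407/(-621) - 169896 = -407*(-1/621) - 169896 = 407/621 - 169896 = -105505009/621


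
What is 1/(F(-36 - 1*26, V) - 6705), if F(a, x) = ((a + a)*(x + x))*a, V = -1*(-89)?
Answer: 1/1361759 ≈ 7.3434e-7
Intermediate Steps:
V = 89
F(a, x) = 4*x*a**2 (F(a, x) = ((2*a)*(2*x))*a = (4*a*x)*a = 4*x*a**2)
1/(F(-36 - 1*26, V) - 6705) = 1/(4*89*(-36 - 1*26)**2 - 6705) = 1/(4*89*(-36 - 26)**2 - 6705) = 1/(4*89*(-62)**2 - 6705) = 1/(4*89*3844 - 6705) = 1/(1368464 - 6705) = 1/1361759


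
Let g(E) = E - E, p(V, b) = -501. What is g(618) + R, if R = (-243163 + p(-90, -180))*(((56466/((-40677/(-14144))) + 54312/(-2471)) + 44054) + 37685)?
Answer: -1298915119208752/52597 ≈ -2.4696e+10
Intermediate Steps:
g(E) = 0
R = -1298915119208752/52597 (R = (-243163 - 501)*(((56466/((-40677/(-14144))) + 54312/(-2471)) + 44054) + 37685) = -243664*(((56466/((-40677*(-1/14144))) + 54312*(-1/2471)) + 44054) + 37685) = -243664*(((56466/(3129/1088) - 54312/2471) + 44054) + 37685) = -243664*(((56466*(1088/3129) - 54312/2471) + 44054) + 37685) = -243664*(((20478336/1043 - 54312/2471) + 44054) + 37685) = -243664*((1031537160/52597 + 44054) + 37685) = -243664*(3348645398/52597 + 37685) = -243664*5330763343/52597 = -1298915119208752/52597 ≈ -2.4696e+10)
g(618) + R = 0 - 1298915119208752/52597 = -1298915119208752/52597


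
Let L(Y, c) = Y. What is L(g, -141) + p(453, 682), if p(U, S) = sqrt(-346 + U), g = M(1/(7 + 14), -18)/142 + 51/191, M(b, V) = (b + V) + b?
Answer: 40133/284781 + sqrt(107) ≈ 10.485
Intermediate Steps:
M(b, V) = V + 2*b (M(b, V) = (V + b) + b = V + 2*b)
g = 40133/284781 (g = (-18 + 2/(7 + 14))/142 + 51/191 = (-18 + 2/21)*(1/142) + 51*(1/191) = (-18 + 2*(1/21))*(1/142) + 51/191 = (-18 + 2/21)*(1/142) + 51/191 = -376/21*1/142 + 51/191 = -188/1491 + 51/191 = 40133/284781 ≈ 0.14093)
L(g, -141) + p(453, 682) = 40133/284781 + sqrt(-346 + 453) = 40133/284781 + sqrt(107)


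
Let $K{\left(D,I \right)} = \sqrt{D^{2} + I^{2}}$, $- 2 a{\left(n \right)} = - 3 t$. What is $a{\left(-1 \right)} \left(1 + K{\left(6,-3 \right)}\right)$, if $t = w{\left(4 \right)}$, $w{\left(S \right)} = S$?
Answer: $6 + 18 \sqrt{5} \approx 46.249$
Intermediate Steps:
$t = 4$
$a{\left(n \right)} = 6$ ($a{\left(n \right)} = - \frac{\left(-3\right) 4}{2} = \left(- \frac{1}{2}\right) \left(-12\right) = 6$)
$a{\left(-1 \right)} \left(1 + K{\left(6,-3 \right)}\right) = 6 \left(1 + \sqrt{6^{2} + \left(-3\right)^{2}}\right) = 6 \left(1 + \sqrt{36 + 9}\right) = 6 \left(1 + \sqrt{45}\right) = 6 \left(1 + 3 \sqrt{5}\right) = 6 + 18 \sqrt{5}$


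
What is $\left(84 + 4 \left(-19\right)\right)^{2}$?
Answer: $64$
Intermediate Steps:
$\left(84 + 4 \left(-19\right)\right)^{2} = \left(84 - 76\right)^{2} = 8^{2} = 64$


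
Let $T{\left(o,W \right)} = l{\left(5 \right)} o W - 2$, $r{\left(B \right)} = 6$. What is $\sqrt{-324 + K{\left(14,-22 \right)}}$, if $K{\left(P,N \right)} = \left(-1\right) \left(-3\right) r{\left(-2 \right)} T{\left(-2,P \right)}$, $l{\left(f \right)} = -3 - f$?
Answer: $6 \sqrt{102} \approx 60.597$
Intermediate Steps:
$T{\left(o,W \right)} = -2 - 8 W o$ ($T{\left(o,W \right)} = \left(-3 - 5\right) o W - 2 = - 8 o W - 2 = - 8 W o - 2 = -2 - 8 W o$)
$K{\left(P,N \right)} = -36 + 288 P$ ($K{\left(P,N \right)} = \left(-1\right) \left(-3\right) 6 \left(-2 - 8 P \left(-2\right)\right) = 3 \cdot 6 \left(-2 + 16 P\right) = 18 \left(-2 + 16 P\right) = -36 + 288 P$)
$\sqrt{-324 + K{\left(14,-22 \right)}} = \sqrt{-324 + \left(-36 + 288 \cdot 14\right)} = \sqrt{-324 + \left(-36 + 4032\right)} = \sqrt{-324 + 3996} = \sqrt{3672} = 6 \sqrt{102}$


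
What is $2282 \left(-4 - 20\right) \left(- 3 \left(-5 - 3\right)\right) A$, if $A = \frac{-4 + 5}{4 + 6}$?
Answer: $- \frac{657216}{5} \approx -1.3144 \cdot 10^{5}$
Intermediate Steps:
$A = \frac{1}{10}$ ($A = 1 \cdot \frac{1}{10} = \frac{1}{10} \approx 0.1$)
$2282 \left(-4 - 20\right) \left(- 3 \left(-5 - 3\right)\right) A = 2282 \left(-4 - 20\right) \left(- 3 \left(-5 - 3\right)\right) \frac{1}{10} = 2282 \left(-4 - 20\right) \left(\left(-3\right) \left(-8\right)\right) \frac{1}{10} = 2282 \left(-24\right) 24 \cdot \frac{1}{10} = 2282 \left(\left(-576\right) \frac{1}{10}\right) = 2282 \left(- \frac{288}{5}\right) = - \frac{657216}{5}$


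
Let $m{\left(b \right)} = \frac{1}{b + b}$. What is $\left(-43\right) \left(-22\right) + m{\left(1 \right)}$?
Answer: $\frac{1893}{2} \approx 946.5$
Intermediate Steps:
$m{\left(b \right)} = \frac{1}{2 b}$
$\left(-43\right) \left(-22\right) + m{\left(1 \right)} = \left(-43\right) \left(-22\right) + \frac{1}{2 \cdot 1} = 946 + \frac{1}{2} \cdot 1 = 946 + \frac{1}{2} = \frac{1893}{2}$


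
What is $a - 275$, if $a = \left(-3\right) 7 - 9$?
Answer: $-305$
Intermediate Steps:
$a = -30$ ($a = -21 - 9 = -30$)
$a - 275 = -30 - 275 = -305$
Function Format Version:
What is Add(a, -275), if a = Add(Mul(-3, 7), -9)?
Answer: -305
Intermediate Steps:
a = -30 (a = Add(-21, -9) = -30)
Add(a, -275) = Add(-30, -275) = -305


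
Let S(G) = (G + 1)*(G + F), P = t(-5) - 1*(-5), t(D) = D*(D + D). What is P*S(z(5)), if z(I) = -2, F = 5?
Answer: -165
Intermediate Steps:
t(D) = 2*D**2 (t(D) = D*(2*D) = 2*D**2)
P = 55 (P = 2*(-5)**2 - 1*(-5) = 2*25 + 5 = 50 + 5 = 55)
S(G) = (1 + G)*(5 + G) (S(G) = (G + 1)*(G + 5) = (1 + G)*(5 + G))
P*S(z(5)) = 55*(5 + (-2)**2 + 6*(-2)) = 55*(5 + 4 - 12) = 55*(-3) = -165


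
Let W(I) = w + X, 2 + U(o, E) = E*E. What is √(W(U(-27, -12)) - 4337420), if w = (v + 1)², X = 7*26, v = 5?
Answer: I*√4337202 ≈ 2082.6*I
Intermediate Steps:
U(o, E) = -2 + E² (U(o, E) = -2 + E*E = -2 + E²)
X = 182
w = 36 (w = (5 + 1)² = 6² = 36)
W(I) = 218 (W(I) = 36 + 182 = 218)
√(W(U(-27, -12)) - 4337420) = √(218 - 4337420) = √(-4337202) = I*√4337202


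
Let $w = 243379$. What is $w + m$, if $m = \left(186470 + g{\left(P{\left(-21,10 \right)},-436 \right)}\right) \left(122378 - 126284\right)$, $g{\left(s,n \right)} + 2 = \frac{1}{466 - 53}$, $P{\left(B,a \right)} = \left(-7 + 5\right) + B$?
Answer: $- \frac{42957937669}{59} \approx -7.281 \cdot 10^{8}$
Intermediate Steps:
$P{\left(B,a \right)} = -2 + B$
$g{\left(s,n \right)} = - \frac{825}{413}$ ($g{\left(s,n \right)} = -2 + \frac{1}{466 - 53} = -2 + \frac{1}{413} = - \frac{825}{413}$)
$m = - \frac{42972297030}{59}$ ($m = \left(186470 - \frac{825}{413}\right) \left(122378 - 126284\right) = \frac{77011285}{413} \left(-3906\right) = - \frac{42972297030}{59} \approx -7.2834 \cdot 10^{8}$)
$w + m = 243379 - \frac{42972297030}{59} = - \frac{42957937669}{59}$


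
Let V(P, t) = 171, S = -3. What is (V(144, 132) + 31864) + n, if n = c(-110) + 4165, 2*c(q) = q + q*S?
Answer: 36310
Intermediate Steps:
c(q) = -q (c(q) = (q + q*(-3))/2 = (q - 3*q)/2 = (-2*q)/2 = -q)
n = 4275 (n = -1*(-110) + 4165 = 110 + 4165 = 4275)
(V(144, 132) + 31864) + n = (171 + 31864) + 4275 = 32035 + 4275 = 36310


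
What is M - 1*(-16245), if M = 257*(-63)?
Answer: 54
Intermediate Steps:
M = -16191
M - 1*(-16245) = -16191 - 1*(-16245) = -16191 + 16245 = 54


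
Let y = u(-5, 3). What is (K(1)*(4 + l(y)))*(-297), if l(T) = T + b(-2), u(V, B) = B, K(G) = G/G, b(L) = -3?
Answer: -1188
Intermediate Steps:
K(G) = 1
y = 3
l(T) = -3 + T (l(T) = T - 3 = -3 + T)
(K(1)*(4 + l(y)))*(-297) = (1*(4 + (-3 + 3)))*(-297) = (1*(4 + 0))*(-297) = (1*4)*(-297) = 4*(-297) = -1188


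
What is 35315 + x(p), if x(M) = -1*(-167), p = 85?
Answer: 35482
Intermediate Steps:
x(M) = 167
35315 + x(p) = 35315 + 167 = 35482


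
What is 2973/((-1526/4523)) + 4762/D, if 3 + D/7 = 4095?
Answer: -6877948844/780549 ≈ -8811.7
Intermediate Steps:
D = 28644 (D = -21 + 7*4095 = -21 + 28665 = 28644)
2973/((-1526/4523)) + 4762/D = 2973/((-1526/4523)) + 4762/28644 = 2973/((-1526*1/4523)) + 4762*(1/28644) = 2973/(-1526/4523) + 2381/14322 = 2973*(-4523/1526) + 2381/14322 = -13446879/1526 + 2381/14322 = -6877948844/780549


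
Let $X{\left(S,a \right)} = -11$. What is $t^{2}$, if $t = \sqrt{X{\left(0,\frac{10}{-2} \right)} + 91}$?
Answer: $80$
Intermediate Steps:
$t = 4 \sqrt{5}$ ($t = \sqrt{-11 + 91} = \sqrt{80} = 4 \sqrt{5} \approx 8.9443$)
$t^{2} = \left(4 \sqrt{5}\right)^{2} = 80$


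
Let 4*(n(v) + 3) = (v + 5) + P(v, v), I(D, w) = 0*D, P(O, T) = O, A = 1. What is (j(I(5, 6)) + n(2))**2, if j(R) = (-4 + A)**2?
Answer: 1089/16 ≈ 68.063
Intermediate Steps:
I(D, w) = 0
n(v) = -7/4 + v/2 (n(v) = -3 + ((v + 5) + v)/4 = -3 + ((5 + v) + v)/4 = -3 + (5 + 2*v)/4 = -3 + (5/4 + v/2) = -7/4 + v/2)
j(R) = 9 (j(R) = (-4 + 1)**2 = (-3)**2 = 9)
(j(I(5, 6)) + n(2))**2 = (9 + (-7/4 + (1/2)*2))**2 = (9 + (-7/4 + 1))**2 = (9 - 3/4)**2 = (33/4)**2 = 1089/16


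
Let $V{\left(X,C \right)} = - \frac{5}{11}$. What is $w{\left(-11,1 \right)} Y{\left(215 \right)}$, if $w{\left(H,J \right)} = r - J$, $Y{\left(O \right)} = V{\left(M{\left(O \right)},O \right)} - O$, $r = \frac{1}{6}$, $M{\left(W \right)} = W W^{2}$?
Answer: $\frac{1975}{11} \approx 179.55$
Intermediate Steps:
$M{\left(W \right)} = W^{3}$
$V{\left(X,C \right)} = - \frac{5}{11}$ ($V{\left(X,C \right)} = \left(-5\right) \frac{1}{11} = - \frac{5}{11}$)
$r = \frac{1}{6} \approx 0.16667$
$Y{\left(O \right)} = - \frac{5}{11} - O$
$w{\left(H,J \right)} = \frac{1}{6} - J$
$w{\left(-11,1 \right)} Y{\left(215 \right)} = \left(\frac{1}{6} - 1\right) \left(- \frac{5}{11} - 215\right) = \left(- \frac{5}{6}\right) \left(- \frac{2370}{11}\right) = \frac{1975}{11}$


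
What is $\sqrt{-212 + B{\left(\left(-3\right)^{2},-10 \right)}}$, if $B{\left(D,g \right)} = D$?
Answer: $i \sqrt{203} \approx 14.248 i$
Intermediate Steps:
$\sqrt{-212 + B{\left(\left(-3\right)^{2},-10 \right)}} = \sqrt{-212 + \left(-3\right)^{2}} = \sqrt{-212 + 9} = \sqrt{-203} = i \sqrt{203}$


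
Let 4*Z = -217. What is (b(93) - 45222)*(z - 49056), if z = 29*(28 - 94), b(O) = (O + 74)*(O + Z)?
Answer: 3950251455/2 ≈ 1.9751e+9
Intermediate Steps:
Z = -217/4 (Z = (¼)*(-217) = -217/4 ≈ -54.250)
b(O) = (74 + O)*(-217/4 + O) (b(O) = (O + 74)*(O - 217/4) = (74 + O)*(-217/4 + O))
z = -1914 (z = 29*(-66) = -1914)
(b(93) - 45222)*(z - 49056) = ((-8029/2 + 93² + (79/4)*93) - 45222)*(-1914 - 49056) = ((-8029/2 + 8649 + 7347/4) - 45222)*(-50970) = (25885/4 - 45222)*(-50970) = -155003/4*(-50970) = 3950251455/2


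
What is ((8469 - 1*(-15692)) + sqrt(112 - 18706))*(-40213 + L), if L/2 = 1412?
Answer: -903355629 - 112167*I*sqrt(2066) ≈ -9.0336e+8 - 5.0984e+6*I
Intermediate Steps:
L = 2824 (L = 2*1412 = 2824)
((8469 - 1*(-15692)) + sqrt(112 - 18706))*(-40213 + L) = ((8469 - 1*(-15692)) + sqrt(112 - 18706))*(-40213 + 2824) = ((8469 + 15692) + sqrt(-18594))*(-37389) = (24161 + 3*I*sqrt(2066))*(-37389) = -903355629 - 112167*I*sqrt(2066)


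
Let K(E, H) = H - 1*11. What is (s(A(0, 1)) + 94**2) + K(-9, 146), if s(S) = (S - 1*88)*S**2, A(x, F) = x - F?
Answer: 8882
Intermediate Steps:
K(E, H) = -11 + H (K(E, H) = H - 11 = -11 + H)
s(S) = S**2*(-88 + S) (s(S) = (S - 88)*S**2 = (-88 + S)*S**2 = S**2*(-88 + S))
(s(A(0, 1)) + 94**2) + K(-9, 146) = ((0 - 1*1)**2*(-88 + (0 - 1*1)) + 94**2) + (-11 + 146) = ((0 - 1)**2*(-88 + (0 - 1)) + 8836) + 135 = ((-1)**2*(-88 - 1) + 8836) + 135 = (1*(-89) + 8836) + 135 = (-89 + 8836) + 135 = 8747 + 135 = 8882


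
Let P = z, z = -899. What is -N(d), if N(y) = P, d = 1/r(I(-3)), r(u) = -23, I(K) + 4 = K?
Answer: 899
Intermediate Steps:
I(K) = -4 + K
P = -899
d = -1/23 (d = 1/(-23) = -1/23 ≈ -0.043478)
N(y) = -899
-N(d) = -1*(-899) = 899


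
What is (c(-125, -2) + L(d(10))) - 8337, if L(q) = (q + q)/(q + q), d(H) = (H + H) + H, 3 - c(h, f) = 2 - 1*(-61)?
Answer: -8396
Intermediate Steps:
c(h, f) = -60 (c(h, f) = 3 - (2 - 1*(-61)) = 3 - (2 + 61) = 3 - 1*63 = 3 - 63 = -60)
d(H) = 3*H (d(H) = 2*H + H = 3*H)
L(q) = 1 (L(q) = (2*q)/((2*q)) = (2*q)*(1/(2*q)) = 1)
(c(-125, -2) + L(d(10))) - 8337 = (-60 + 1) - 8337 = -59 - 8337 = -8396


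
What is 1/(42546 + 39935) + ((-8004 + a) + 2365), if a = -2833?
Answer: -698779031/82481 ≈ -8472.0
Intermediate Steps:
1/(42546 + 39935) + ((-8004 + a) + 2365) = 1/(42546 + 39935) + ((-8004 - 2833) + 2365) = 1/82481 + (-10837 + 2365) = 1/82481 - 8472 = -698779031/82481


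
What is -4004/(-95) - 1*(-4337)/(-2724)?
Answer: 10494881/258780 ≈ 40.555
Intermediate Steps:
-4004/(-95) - 1*(-4337)/(-2724) = -4004*(-1/95) + 4337*(-1/2724) = 4004/95 - 4337/2724 = 10494881/258780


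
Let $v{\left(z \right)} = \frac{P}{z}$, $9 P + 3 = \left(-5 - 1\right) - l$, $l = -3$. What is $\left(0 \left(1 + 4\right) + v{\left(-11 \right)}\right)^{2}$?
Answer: $\frac{4}{1089} \approx 0.0036731$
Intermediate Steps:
$P = - \frac{2}{3}$ ($P = - \frac{1}{3} + \frac{\left(-5 - 1\right) - -3}{9} = - \frac{1}{3} + \frac{-6 + 3}{9} = - \frac{1}{3} + \frac{1}{9} \left(-3\right) = - \frac{1}{3} - \frac{1}{3} = - \frac{2}{3} \approx -0.66667$)
$v{\left(z \right)} = - \frac{2}{3 z}$
$\left(0 \left(1 + 4\right) + v{\left(-11 \right)}\right)^{2} = \left(0 \left(1 + 4\right) - \frac{2}{3 \left(-11\right)}\right)^{2} = \left(0 \cdot 5 - - \frac{2}{33}\right)^{2} = \left(0 + \frac{2}{33}\right)^{2} = \left(\frac{2}{33}\right)^{2} = \frac{4}{1089}$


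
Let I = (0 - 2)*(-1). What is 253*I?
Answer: 506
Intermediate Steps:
I = 2 (I = -2*(-1) = 2)
253*I = 253*2 = 506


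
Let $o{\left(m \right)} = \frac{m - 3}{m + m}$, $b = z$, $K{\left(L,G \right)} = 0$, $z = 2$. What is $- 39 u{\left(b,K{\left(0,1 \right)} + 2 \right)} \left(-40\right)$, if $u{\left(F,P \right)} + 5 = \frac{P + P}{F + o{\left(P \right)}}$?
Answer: $- \frac{29640}{7} \approx -4234.3$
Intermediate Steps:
$b = 2$
$o{\left(m \right)} = \frac{-3 + m}{2 m}$
$u{\left(F,P \right)} = -5 + \frac{2 P}{F + \frac{-3 + P}{2 P}}$ ($u{\left(F,P \right)} = -5 + \frac{P + P}{F + \frac{-3 + P}{2 P}} = -5 + \frac{2 P}{F + \frac{-3 + P}{2 P}}$)
$- 39 u{\left(b,K{\left(0,1 \right)} + 2 \right)} \left(-40\right) = - 39 \frac{15 - 5 \left(0 + 2\right) - 2 \left(0 + 2\right) \left(- 2 \left(0 + 2\right) + 5 \cdot 2\right)}{-3 + \left(0 + 2\right) + 2 \cdot 2 \left(0 + 2\right)} \left(-40\right) = - 39 \frac{15 - 10 - 4 \left(\left(-2\right) 2 + 10\right)}{-3 + 2 + 2 \cdot 2 \cdot 2} \left(-40\right) = - 39 \frac{15 - 10 - 4 \left(-4 + 10\right)}{-3 + 2 + 8} \left(-40\right) = - 39 \frac{15 - 10 - 4 \cdot 6}{7} \left(-40\right) = - 39 \frac{15 - 10 - 24}{7} \left(-40\right) = - 39 \cdot \frac{1}{7} \left(-19\right) \left(-40\right) = \left(-39\right) \left(- \frac{19}{7}\right) \left(-40\right) = \frac{741}{7} \left(-40\right) = - \frac{29640}{7}$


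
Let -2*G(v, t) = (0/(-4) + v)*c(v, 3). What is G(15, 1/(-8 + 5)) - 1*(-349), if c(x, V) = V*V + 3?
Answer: 259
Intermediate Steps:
c(x, V) = 3 + V² (c(x, V) = V² + 3 = 3 + V²)
G(v, t) = -6*v (G(v, t) = -(0/(-4) + v)*(3 + 3²)/2 = -(0*(-¼) + v)*(3 + 9)/2 = -(0 + v)*12/2 = -v*12/2 = -6*v)
G(15, 1/(-8 + 5)) - 1*(-349) = -6*15 - 1*(-349) = -90 + 349 = 259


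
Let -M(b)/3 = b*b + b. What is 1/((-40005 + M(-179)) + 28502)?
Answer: -1/107089 ≈ -9.3380e-6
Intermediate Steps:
M(b) = -3*b - 3*b² (M(b) = -3*(b*b + b) = -3*(b² + b) = -3*(b + b²) = -3*b - 3*b²)
1/((-40005 + M(-179)) + 28502) = 1/((-40005 - 3*(-179)*(1 - 179)) + 28502) = 1/((-40005 - 3*(-179)*(-178)) + 28502) = 1/((-40005 - 95586) + 28502) = 1/(-135591 + 28502) = 1/(-107089) = -1/107089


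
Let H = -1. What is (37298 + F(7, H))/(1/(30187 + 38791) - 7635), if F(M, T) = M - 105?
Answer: -2565981600/526647029 ≈ -4.8723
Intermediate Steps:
F(M, T) = -105 + M
(37298 + F(7, H))/(1/(30187 + 38791) - 7635) = (37298 + (-105 + 7))/(1/(30187 + 38791) - 7635) = (37298 - 98)/(1/68978 - 7635) = 37200/(1/68978 - 7635) = 37200/(-526647029/68978) = 37200*(-68978/526647029) = -2565981600/526647029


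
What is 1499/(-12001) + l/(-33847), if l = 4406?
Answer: -9419369/36927077 ≈ -0.25508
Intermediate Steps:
1499/(-12001) + l/(-33847) = 1499/(-12001) + 4406/(-33847) = 1499*(-1/12001) + 4406*(-1/33847) = -1499/12001 - 4406/33847 = -9419369/36927077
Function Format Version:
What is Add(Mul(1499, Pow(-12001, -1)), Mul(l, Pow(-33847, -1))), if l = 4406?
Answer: Rational(-9419369, 36927077) ≈ -0.25508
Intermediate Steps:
Add(Mul(1499, Pow(-12001, -1)), Mul(l, Pow(-33847, -1))) = Add(Mul(1499, Pow(-12001, -1)), Mul(4406, Pow(-33847, -1))) = Add(Mul(1499, Rational(-1, 12001)), Mul(4406, Rational(-1, 33847))) = Add(Rational(-1499, 12001), Rational(-4406, 33847)) = Rational(-9419369, 36927077)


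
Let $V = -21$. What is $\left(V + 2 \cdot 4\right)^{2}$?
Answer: $169$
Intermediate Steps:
$\left(V + 2 \cdot 4\right)^{2} = \left(-21 + 2 \cdot 4\right)^{2} = \left(-21 + 8\right)^{2} = \left(-13\right)^{2} = 169$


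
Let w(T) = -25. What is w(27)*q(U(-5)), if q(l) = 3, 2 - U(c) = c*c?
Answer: -75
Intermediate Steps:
U(c) = 2 - c² (U(c) = 2 - c*c = 2 - c²)
w(27)*q(U(-5)) = -25*3 = -75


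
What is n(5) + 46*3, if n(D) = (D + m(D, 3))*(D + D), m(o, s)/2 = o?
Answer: 288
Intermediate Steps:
m(o, s) = 2*o
n(D) = 6*D² (n(D) = (D + 2*D)*(D + D) = (3*D)*(2*D) = 6*D²)
n(5) + 46*3 = 6*5² + 46*3 = 6*25 + 138 = 150 + 138 = 288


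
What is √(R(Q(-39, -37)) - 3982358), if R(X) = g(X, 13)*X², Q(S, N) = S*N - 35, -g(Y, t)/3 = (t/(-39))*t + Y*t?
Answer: I*√108839273494 ≈ 3.2991e+5*I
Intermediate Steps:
g(Y, t) = t²/13 - 3*Y*t (g(Y, t) = -3*((t/(-39))*t + Y*t) = -3*((t*(-1/39))*t + Y*t) = -3*((-t/39)*t + Y*t) = -3*(-t²/39 + Y*t) = t²/13 - 3*Y*t)
Q(S, N) = -35 + N*S (Q(S, N) = N*S - 35 = -35 + N*S)
R(X) = X²*(13 - 39*X) (R(X) = ((1/13)*13*(13 - 39*X))*X² = (13 - 39*X)*X² = X²*(13 - 39*X))
√(R(Q(-39, -37)) - 3982358) = √((-35 - 37*(-39))²*(13 - 39*(-35 - 37*(-39))) - 3982358) = √((-35 + 1443)²*(13 - 39*(-35 + 1443)) - 3982358) = √(1408²*(13 - 39*1408) - 3982358) = √(1982464*(13 - 54912) - 3982358) = √(1982464*(-54899) - 3982358) = √(-108835291136 - 3982358) = √(-108839273494) = I*√108839273494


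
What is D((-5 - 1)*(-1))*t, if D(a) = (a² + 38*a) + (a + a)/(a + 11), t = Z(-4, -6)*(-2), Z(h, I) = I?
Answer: 54000/17 ≈ 3176.5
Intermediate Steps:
t = 12 (t = -6*(-2) = 12)
D(a) = a² + 38*a + 2*a/(11 + a) (D(a) = (a² + 38*a) + (2*a)/(11 + a) = (a² + 38*a) + 2*a/(11 + a) = a² + 38*a + 2*a/(11 + a))
D((-5 - 1)*(-1))*t = (((-5 - 1)*(-1))*(420 + ((-5 - 1)*(-1))² + 49*((-5 - 1)*(-1)))/(11 + (-5 - 1)*(-1)))*12 = ((-6*(-1))*(420 + (-6*(-1))² + 49*(-6*(-1)))/(11 - 6*(-1)))*12 = (6*(420 + 6² + 49*6)/(11 + 6))*12 = (6*(420 + 36 + 294)/17)*12 = (6*(1/17)*750)*12 = (4500/17)*12 = 54000/17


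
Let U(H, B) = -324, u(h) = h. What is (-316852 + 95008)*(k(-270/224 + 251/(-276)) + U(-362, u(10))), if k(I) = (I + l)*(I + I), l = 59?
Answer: 44525916510095/355488 ≈ 1.2525e+8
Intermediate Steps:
k(I) = 2*I*(59 + I) (k(I) = (I + 59)*(I + I) = (59 + I)*(2*I) = 2*I*(59 + I))
(-316852 + 95008)*(k(-270/224 + 251/(-276)) + U(-362, u(10))) = (-316852 + 95008)*(2*(-270/224 + 251/(-276))*(59 + (-270/224 + 251/(-276))) - 324) = -221844*(2*(-270*1/224 + 251*(-1/276))*(59 + (-270*1/224 + 251*(-1/276))) - 324) = -221844*(2*(-135/112 - 251/276)*(59 + (-135/112 - 251/276)) - 324) = -221844*(2*(-16343/7728)*(59 - 16343/7728) - 324) = -221844*(2*(-16343/7728)*(439609/7728) - 324) = -221844*(-7184529887/29860992 - 324) = -221844*(-16859491295/29860992) = 44525916510095/355488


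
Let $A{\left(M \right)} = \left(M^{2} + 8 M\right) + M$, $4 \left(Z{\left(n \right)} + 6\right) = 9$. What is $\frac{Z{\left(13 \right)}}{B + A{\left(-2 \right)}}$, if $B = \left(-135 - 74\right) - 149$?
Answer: $\frac{5}{496} \approx 0.010081$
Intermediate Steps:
$B = -358$ ($B = -209 - 149 = -358$)
$Z{\left(n \right)} = - \frac{15}{4}$ ($Z{\left(n \right)} = -6 + \frac{1}{4} \cdot 9 = -6 + \frac{9}{4} = - \frac{15}{4}$)
$A{\left(M \right)} = M^{2} + 9 M$
$\frac{Z{\left(13 \right)}}{B + A{\left(-2 \right)}} = - \frac{15}{4 \left(-358 - 2 \left(9 - 2\right)\right)} = - \frac{15}{4 \left(-358 - 14\right)} = - \frac{15}{4 \left(-372\right)} = \left(- \frac{15}{4}\right) \left(- \frac{1}{372}\right) = \frac{5}{496}$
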